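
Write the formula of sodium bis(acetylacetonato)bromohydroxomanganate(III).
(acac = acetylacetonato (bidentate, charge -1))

Na[Mn(acac)2Br(OH)]

Ligands: 1 hydroxo (OH, -1), 1 bromo (Br, -1), 2 acetylacetonato (acac, -1). Ligand charge sum = -4.
Charge balance with sodium (+1) requires 1 complex ion per 1 sodium.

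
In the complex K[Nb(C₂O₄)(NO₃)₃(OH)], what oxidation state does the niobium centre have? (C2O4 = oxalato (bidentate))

+5

1 potassium outside the brackets (+1 each) → the complex ion is 1−.
Ligand charges: 1×OH = -1; 3×NO3 = -3; 1×C2O4 = -2; sum -6.
Nb + (-6) = 1− ⇒ Nb is +5.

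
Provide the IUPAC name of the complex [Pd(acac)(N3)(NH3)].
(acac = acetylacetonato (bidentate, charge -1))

(acetylacetonato)ammineazidopalladium(II)

There is no counter-ion, so the complex is neutral overall.
Ligand charges: 1×ammine (neutral), 1×acetylacetonato (-1 each), 1×azido (-1 each); total -2. So Pd + (-2) = 0, giving Pd = +2.
Ligands are named alphabetically: acetylacetonato before ammine before azido.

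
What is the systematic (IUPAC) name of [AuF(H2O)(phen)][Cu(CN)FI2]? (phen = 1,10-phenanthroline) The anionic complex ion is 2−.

aquafluoro(1,10-phenanthroline)gold(III) cyanofluorodiiodocuprate(II)

Both ions are complex: the cation is named first with the plain metal name, the anion second with the -ate form; each ion's ligands are alphabetised independently.
The complex anion is given as 2−; its ligand charges sum to -4, so Cu = +2.
A 1:1 salt means the cation carries the equal and opposite charge, 2+.
Cation: ligand charges sum to -1; for the ion to be 2+, Au = +3.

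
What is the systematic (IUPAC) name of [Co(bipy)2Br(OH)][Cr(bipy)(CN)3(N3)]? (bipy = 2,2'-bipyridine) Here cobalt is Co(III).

Both ions are complex: the cation is named first with the plain metal name, the anion second with the -ate form; each ion's ligands are alphabetised independently.
Co is given as +3; the cation's ligand charges sum to -2, so the complex cation is 1+.
A 1:1 salt means the anion carries the equal and opposite charge, 1−.
Anion: ligand charges sum to -4; for the ion to be 1−, Cr = +3.

bis(2,2'-bipyridine)bromohydroxocobalt(III) azido(2,2'-bipyridine)tricyanochromate(III)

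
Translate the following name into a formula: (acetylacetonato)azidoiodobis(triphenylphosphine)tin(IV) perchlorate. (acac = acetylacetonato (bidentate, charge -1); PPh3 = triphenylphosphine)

Ligands: 1 iodo (I, -1), 1 azido (N3, -1), 1 acetylacetonato (acac, -1), 2 triphenylphosphine (PPh3, neutral). Ligand charge sum = -3.
With Sn in oxidation state +4, the complex ion is [Sn...]^1+.
Charge balance with perchlorate (-1) requires 1 complex ion per 1 perchlorate.

[Sn(acac)I(N3)(PPh3)2]ClO4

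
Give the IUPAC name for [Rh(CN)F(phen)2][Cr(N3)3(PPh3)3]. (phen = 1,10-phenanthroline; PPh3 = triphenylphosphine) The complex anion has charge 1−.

cyanofluorobis(1,10-phenanthroline)rhodium(III) triazidotris(triphenylphosphine)chromate(II)

Both ions are complex: the cation is named first with the plain metal name, the anion second with the -ate form; each ion's ligands are alphabetised independently.
The complex anion is given as 1−; its ligand charges sum to -3, so Cr = +2.
A 1:1 salt means the cation carries the equal and opposite charge, 1+.
Cation: ligand charges sum to -2; for the ion to be 1+, Rh = +3.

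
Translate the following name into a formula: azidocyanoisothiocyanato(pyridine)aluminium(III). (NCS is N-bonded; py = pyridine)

[Al(CN)(N3)(NCS)(py)]

Ligands: 1 isothiocyanato (NCS, -1), 1 pyridine (py, neutral), 1 cyano (CN, -1), 1 azido (N3, -1). Ligand charge sum = -3.
With Al in oxidation state +3, the complex ion is [Al...].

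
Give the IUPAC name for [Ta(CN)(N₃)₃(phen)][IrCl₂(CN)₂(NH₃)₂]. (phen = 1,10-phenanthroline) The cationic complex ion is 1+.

triazidocyano(1,10-phenanthroline)tantalum(V) diamminedichlorodicyanoiridate(III)

Both ions are complex: the cation is named first with the plain metal name, the anion second with the -ate form; each ion's ligands are alphabetised independently.
The complex cation is given as 1+; its ligand charges sum to -4, so Ta = +5.
A 1:1 salt means the anion carries the equal and opposite charge, 1−.
Anion: ligand charges sum to -4; for the ion to be 1−, Ir = +3.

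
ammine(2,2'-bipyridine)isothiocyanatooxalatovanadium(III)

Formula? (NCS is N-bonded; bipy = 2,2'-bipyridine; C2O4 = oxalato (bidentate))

[V(bipy)(C2O4)(NCS)(NH3)]

Ligands: 1 isothiocyanato (NCS, -1), 1 2,2'-bipyridine (bipy, neutral), 1 oxalato (C2O4, -2), 1 ammine (NH3, neutral). Ligand charge sum = -3.
With V in oxidation state +3, the complex ion is [V...].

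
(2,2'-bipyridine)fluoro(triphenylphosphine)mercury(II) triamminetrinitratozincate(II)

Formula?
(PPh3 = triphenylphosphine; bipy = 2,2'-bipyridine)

[Hg(bipy)F(PPh3)][Zn(NH3)3(NO3)3]

Cation [Hg…]: ligand charges -1, Hg(II) ⇒ ion charge 1+.
Anion [Zn…]: ligand charges -3, Zn(II) ⇒ ion charge 1−.
One 1+ cation balances one 1− anion.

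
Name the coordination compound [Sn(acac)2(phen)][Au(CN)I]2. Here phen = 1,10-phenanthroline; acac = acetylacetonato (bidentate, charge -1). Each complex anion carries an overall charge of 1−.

Both ions are complex: the cation is named first with the plain metal name, the anion second with the -ate form; each ion's ligands are alphabetised independently.
The complex anion is given as 1−; its ligand charges sum to -2, so Au = +1.
With 2 anions per cation, the cation must be 2×1 = 2+.
Cation: ligand charges sum to -2; for the ion to be 2+, Sn = +4.

bis(acetylacetonato)(1,10-phenanthroline)tin(IV) cyanoiodoaurate(I)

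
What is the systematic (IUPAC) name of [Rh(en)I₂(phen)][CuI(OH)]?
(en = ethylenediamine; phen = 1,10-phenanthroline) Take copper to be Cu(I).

(ethylenediamine)diiodo(1,10-phenanthroline)rhodium(III) hydroxoiodocuprate(I)

Both ions are complex: the cation is named first with the plain metal name, the anion second with the -ate form; each ion's ligands are alphabetised independently.
Cu is given as +1; the anion's ligand charges sum to -2, so the complex anion is 1−.
A 1:1 salt means the cation carries the equal and opposite charge, 1+.
Cation: ligand charges sum to -2; for the ion to be 1+, Rh = +3.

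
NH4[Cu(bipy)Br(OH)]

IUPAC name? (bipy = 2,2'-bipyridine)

The 1 ammonium counter-ion carries a total charge of +1, so each complex ion is 1−.
Ligand charges: 1×2,2'-bipyridine (neutral), 1×bromo (-1 each), 1×hydroxo (-1 each); total -2. So Cu + (-2) = 1−, giving Cu = +1.
The complex ion is anionic, so copper takes the -ate form cuprate(I).

ammonium (2,2'-bipyridine)bromohydroxocuprate(I)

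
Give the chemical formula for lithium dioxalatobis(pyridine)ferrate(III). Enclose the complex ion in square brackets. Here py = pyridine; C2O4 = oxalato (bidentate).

Li[Fe(C2O4)2(py)2]

Ligands: 2 pyridine (py, neutral), 2 oxalato (C2O4, -2). Ligand charge sum = -4.
With Fe in oxidation state +3, the complex ion is [Fe...]^1−.
Charge balance with lithium (+1) requires 1 complex ion per 1 lithium.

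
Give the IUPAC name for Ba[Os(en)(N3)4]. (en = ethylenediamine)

barium tetraazido(ethylenediamine)osmate(II)

The 1 barium counter-ion carries a total charge of +2, so each complex ion is 2−.
Ligand charges: 4×azido (-1 each), 1×ethylenediamine (neutral); total -4. So Os + (-4) = 2−, giving Os = +2.
The complex ion is anionic, so osmium takes the -ate form osmate(II).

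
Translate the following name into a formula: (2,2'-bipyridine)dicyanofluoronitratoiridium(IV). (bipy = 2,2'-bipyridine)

Ligands: 1 fluoro (F, -1), 1 nitrato (NO3, -1), 2 cyano (CN, -1), 1 2,2'-bipyridine (bipy, neutral). Ligand charge sum = -4.
With Ir in oxidation state +4, the complex ion is [Ir...].

[Ir(bipy)(CN)2F(NO3)]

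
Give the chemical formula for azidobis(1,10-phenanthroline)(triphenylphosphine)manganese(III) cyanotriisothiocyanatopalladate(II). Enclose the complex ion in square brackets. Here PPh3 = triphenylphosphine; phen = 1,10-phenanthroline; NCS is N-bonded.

[Mn(N3)(phen)2(PPh3)][Pd(CN)(NCS)3]

Cation [Mn…]: ligand charges -1, Mn(III) ⇒ ion charge 2+.
Anion [Pd…]: ligand charges -4, Pd(II) ⇒ ion charge 2−.
One 2+ cation balances one 2− anion.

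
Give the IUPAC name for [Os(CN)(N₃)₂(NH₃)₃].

There is no counter-ion, so the complex is neutral overall.
Ligand charges: 2×azido (-1 each), 3×ammine (neutral), 1×cyano (-1 each); total -3. So Os + (-3) = 0, giving Os = +3.
Ligands are named alphabetically: ammine before azido before cyano.

triamminediazidocyanoosmium(III)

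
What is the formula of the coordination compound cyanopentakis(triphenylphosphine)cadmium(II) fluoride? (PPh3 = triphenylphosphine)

Ligands: 1 cyano (CN, -1), 5 triphenylphosphine (PPh3, neutral). Ligand charge sum = -1.
Charge balance with fluoride (-1) requires 1 complex ion per 1 fluoride.

[Cd(CN)(PPh3)5]F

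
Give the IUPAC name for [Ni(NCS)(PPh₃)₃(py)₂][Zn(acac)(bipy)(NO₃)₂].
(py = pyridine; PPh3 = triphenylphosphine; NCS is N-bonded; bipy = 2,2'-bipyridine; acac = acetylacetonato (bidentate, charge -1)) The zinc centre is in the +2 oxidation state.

isothiocyanatobis(pyridine)tris(triphenylphosphine)nickel(II) (acetylacetonato)(2,2'-bipyridine)dinitratozincate(II)

Both ions are complex: the cation is named first with the plain metal name, the anion second with the -ate form; each ion's ligands are alphabetised independently.
Zn is given as +2; the anion's ligand charges sum to -3, so the complex anion is 1−.
A 1:1 salt means the cation carries the equal and opposite charge, 1+.
Cation: ligand charges sum to -1; for the ion to be 1+, Ni = +2.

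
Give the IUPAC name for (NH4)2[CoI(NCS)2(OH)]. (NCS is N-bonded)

The 2 ammonium counter-ions carry a total charge of +2, so each complex ion is 2−.
Ligand charges: 1×hydroxo (-1 each), 2×isothiocyanato (-1 each), 1×iodo (-1 each); total -4. So Co + (-4) = 2−, giving Co = +2.
Ligands are named alphabetically: hydroxo before iodo before isothiocyanato.
The complex ion is anionic, so cobalt takes the -ate form cobaltate(II).

ammonium hydroxoiododiisothiocyanatocobaltate(II)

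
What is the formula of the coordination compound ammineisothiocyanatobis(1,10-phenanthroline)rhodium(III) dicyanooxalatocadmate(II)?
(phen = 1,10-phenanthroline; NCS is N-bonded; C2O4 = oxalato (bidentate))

Cation [Rh…]: ligand charges -1, Rh(III) ⇒ ion charge 2+.
Anion [Cd…]: ligand charges -4, Cd(II) ⇒ ion charge 2−.
One 2+ cation balances one 2− anion.

[Rh(NCS)(NH3)(phen)2][Cd(C2O4)(CN)2]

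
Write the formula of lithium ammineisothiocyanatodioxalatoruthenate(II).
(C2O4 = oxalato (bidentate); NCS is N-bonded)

Ligands: 2 oxalato (C2O4, -2), 1 ammine (NH3, neutral), 1 isothiocyanato (NCS, -1). Ligand charge sum = -5.
With Ru in oxidation state +2, the complex ion is [Ru...]^3−.
Charge balance with lithium (+1) requires 1 complex ion per 3 lithium.

Li3[Ru(C2O4)2(NCS)(NH3)]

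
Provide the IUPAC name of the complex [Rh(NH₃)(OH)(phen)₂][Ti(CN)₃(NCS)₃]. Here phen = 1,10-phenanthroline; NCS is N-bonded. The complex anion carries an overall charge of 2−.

The complex anion is given as 2−; its ligand charges sum to -6, so Ti = +4.
A 1:1 salt means the cation carries the equal and opposite charge, 2+.
Cation: ligand charges sum to -1; for the ion to be 2+, Rh = +3.

amminehydroxobis(1,10-phenanthroline)rhodium(III) tricyanotriisothiocyanatotitanate(IV)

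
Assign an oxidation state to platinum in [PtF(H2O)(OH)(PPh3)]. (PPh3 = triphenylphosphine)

+2

No counter-ion: the bracketed complex is neutral.
Ligand charges: 1×F = -1; 1×H2O neutral; 1×OH = -1; 1×PPh3 neutral; sum -2.
Pt + (-2) = 0 ⇒ Pt is +2.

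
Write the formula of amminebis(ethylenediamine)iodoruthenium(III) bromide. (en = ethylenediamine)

Ligands: 1 ammine (NH3, neutral), 2 ethylenediamine (en, neutral), 1 iodo (I, -1). Ligand charge sum = -1.
With Ru in oxidation state +3, the complex ion is [Ru...]^2+.
Charge balance with bromide (-1) requires 1 complex ion per 2 bromide.

[Ru(en)2I(NH3)]Br2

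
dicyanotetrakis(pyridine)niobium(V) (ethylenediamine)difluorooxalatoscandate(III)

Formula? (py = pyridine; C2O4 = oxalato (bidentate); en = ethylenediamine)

[Nb(CN)2(py)4][Sc(C2O4)(en)F2]3

Cation [Nb…]: ligand charges -2, Nb(V) ⇒ ion charge 3+.
Anion [Sc…]: ligand charges -4, Sc(III) ⇒ ion charge 1−.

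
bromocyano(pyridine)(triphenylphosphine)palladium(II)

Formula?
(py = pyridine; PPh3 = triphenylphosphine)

Ligands: 1 pyridine (py, neutral), 1 cyano (CN, -1), 1 triphenylphosphine (PPh3, neutral), 1 bromo (Br, -1). Ligand charge sum = -2.
With Pd in oxidation state +2, the complex ion is [Pd...].

[PdBr(CN)(PPh3)(py)]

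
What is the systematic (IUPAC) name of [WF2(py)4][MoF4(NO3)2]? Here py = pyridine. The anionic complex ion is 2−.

Both ions are complex: the cation is named first with the plain metal name, the anion second with the -ate form; each ion's ligands are alphabetised independently.
The complex anion is given as 2−; its ligand charges sum to -6, so Mo = +4.
A 1:1 salt means the cation carries the equal and opposite charge, 2+.
Cation: ligand charges sum to -2; for the ion to be 2+, W = +4.

difluorotetrakis(pyridine)tungsten(IV) tetrafluorodinitratomolybdate(IV)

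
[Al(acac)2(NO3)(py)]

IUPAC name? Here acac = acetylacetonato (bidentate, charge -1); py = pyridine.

bis(acetylacetonato)nitrato(pyridine)aluminium(III)

There is no counter-ion, so the complex is neutral overall.
Ligand charges: 2×acetylacetonato (-1 each), 1×nitrato (-1 each), 1×pyridine (neutral); total -3. So Al + (-3) = 0, giving Al = +3.
Ligands are named alphabetically: acetylacetonato before nitrato before pyridine.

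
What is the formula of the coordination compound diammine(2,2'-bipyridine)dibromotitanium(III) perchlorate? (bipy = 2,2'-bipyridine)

[Ti(bipy)Br2(NH3)2]ClO4

Ligands: 1 2,2'-bipyridine (bipy, neutral), 2 ammine (NH3, neutral), 2 bromo (Br, -1). Ligand charge sum = -2.
Charge balance with perchlorate (-1) requires 1 complex ion per 1 perchlorate.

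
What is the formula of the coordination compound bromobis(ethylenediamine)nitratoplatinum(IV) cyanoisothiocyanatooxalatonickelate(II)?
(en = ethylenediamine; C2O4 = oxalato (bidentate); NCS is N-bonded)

Cation [Pt…]: ligand charges -2, Pt(IV) ⇒ ion charge 2+.
Anion [Ni…]: ligand charges -4, Ni(II) ⇒ ion charge 2−.

[PtBr(en)2(NO3)][Ni(C2O4)(CN)(NCS)]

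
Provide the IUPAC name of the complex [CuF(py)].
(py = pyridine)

fluoro(pyridine)copper(I)

There is no counter-ion, so the complex is neutral overall.
Ligand charges: 1×fluoro (-1 each), 1×pyridine (neutral); total -1. So Cu + (-1) = 0, giving Cu = +1.
Ligands are named alphabetically: fluoro before pyridine.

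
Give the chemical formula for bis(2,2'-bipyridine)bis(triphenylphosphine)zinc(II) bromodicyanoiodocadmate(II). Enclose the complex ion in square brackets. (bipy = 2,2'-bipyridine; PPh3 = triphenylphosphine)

[Zn(bipy)2(PPh3)2][CdBr(CN)2I]

Cation [Zn…]: ligand charges 0, Zn(II) ⇒ ion charge 2+.
Anion [Cd…]: ligand charges -4, Cd(II) ⇒ ion charge 2−.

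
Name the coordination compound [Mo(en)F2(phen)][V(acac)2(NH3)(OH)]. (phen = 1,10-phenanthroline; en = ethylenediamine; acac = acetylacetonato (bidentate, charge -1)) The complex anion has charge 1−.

Both ions are complex: the cation is named first with the plain metal name, the anion second with the -ate form; each ion's ligands are alphabetised independently.
The complex anion is given as 1−; its ligand charges sum to -3, so V = +2.
A 1:1 salt means the cation carries the equal and opposite charge, 1+.
Cation: ligand charges sum to -2; for the ion to be 1+, Mo = +3.

(ethylenediamine)difluoro(1,10-phenanthroline)molybdenum(III) bis(acetylacetonato)amminehydroxovanadate(II)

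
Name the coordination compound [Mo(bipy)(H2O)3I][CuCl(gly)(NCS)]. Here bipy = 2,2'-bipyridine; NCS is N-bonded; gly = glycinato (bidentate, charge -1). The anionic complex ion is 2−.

triaqua(2,2'-bipyridine)iodomolybdenum(III) chloro(glycinato)isothiocyanatocuprate(I)

The complex anion is given as 2−; its ligand charges sum to -3, so Cu = +1.
A 1:1 salt means the cation carries the equal and opposite charge, 2+.
Cation: ligand charges sum to -1; for the ion to be 2+, Mo = +3.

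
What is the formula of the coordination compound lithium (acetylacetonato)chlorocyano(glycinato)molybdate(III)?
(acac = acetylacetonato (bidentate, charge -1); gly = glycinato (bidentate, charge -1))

Ligands: 1 acetylacetonato (acac, -1), 1 cyano (CN, -1), 1 chloro (Cl, -1), 1 glycinato (gly, -1). Ligand charge sum = -4.
Charge balance with lithium (+1) requires 1 complex ion per 1 lithium.

Li[Mo(acac)Cl(CN)(gly)]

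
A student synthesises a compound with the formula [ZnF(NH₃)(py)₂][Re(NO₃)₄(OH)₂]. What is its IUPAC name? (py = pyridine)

amminefluorobis(pyridine)zinc(II) dihydroxotetranitratorhenate(V)

Both ions are complex: the cation is named first with the plain metal name, the anion second with the -ate form; each ion's ligands are alphabetised independently.
Zinc is always +2 in its complexes; the cation's ligand charges sum to -1, so the complex cation is 1+.
A 1:1 salt means the anion carries the equal and opposite charge, 1−.
Anion: ligand charges sum to -6; for the ion to be 1−, Re = +5.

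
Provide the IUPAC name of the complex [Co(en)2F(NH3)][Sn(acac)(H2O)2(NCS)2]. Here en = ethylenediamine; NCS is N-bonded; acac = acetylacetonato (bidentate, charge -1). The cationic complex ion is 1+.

amminebis(ethylenediamine)fluorocobalt(II) (acetylacetonato)diaquadiisothiocyanatostannate(II)

The complex cation is given as 1+; its ligand charges sum to -1, so Co = +2.
A 1:1 salt means the anion carries the equal and opposite charge, 1−.
Anion: ligand charges sum to -3; for the ion to be 1−, Sn = +2.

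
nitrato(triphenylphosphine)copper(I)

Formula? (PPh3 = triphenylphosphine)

[Cu(NO3)(PPh3)]

Ligands: 1 triphenylphosphine (PPh3, neutral), 1 nitrato (NO3, -1). Ligand charge sum = -1.
With Cu in oxidation state +1, the complex ion is [Cu...].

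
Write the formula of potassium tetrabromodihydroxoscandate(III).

K3[ScBr4(OH)2]

Ligands: 4 bromo (Br, -1), 2 hydroxo (OH, -1). Ligand charge sum = -6.
With Sc in oxidation state +3, the complex ion is [Sc...]^3−.
Charge balance with potassium (+1) requires 1 complex ion per 3 potassium.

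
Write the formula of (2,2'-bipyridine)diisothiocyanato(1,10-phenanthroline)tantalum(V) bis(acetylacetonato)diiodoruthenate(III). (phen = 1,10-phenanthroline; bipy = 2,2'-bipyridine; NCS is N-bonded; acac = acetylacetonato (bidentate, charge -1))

Cation [Ta…]: ligand charges -2, Ta(V) ⇒ ion charge 3+.
Anion [Ru…]: ligand charges -4, Ru(III) ⇒ ion charge 1−.
One 3+ cation requires 3 of the 1− anion.

[Ta(bipy)(NCS)2(phen)][Ru(acac)2I2]3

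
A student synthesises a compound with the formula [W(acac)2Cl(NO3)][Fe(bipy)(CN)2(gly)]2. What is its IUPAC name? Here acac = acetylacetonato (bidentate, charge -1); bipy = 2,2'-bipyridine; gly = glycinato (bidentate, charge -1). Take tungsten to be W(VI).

bis(acetylacetonato)chloronitratotungsten(VI) (2,2'-bipyridine)dicyano(glycinato)ferrate(II)

Both ions are complex: the cation is named first with the plain metal name, the anion second with the -ate form; each ion's ligands are alphabetised independently.
W is given as +6; the cation's ligand charges sum to -4, so the complex cation is 2+.
With 2 anions per cation, each anion must be 2/2 = 1−.
Anion: ligand charges sum to -3; for the ion to be 1−, Fe = +2.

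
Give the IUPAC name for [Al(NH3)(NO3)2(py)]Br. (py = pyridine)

amminedinitrato(pyridine)aluminium(III) bromide

The 1 bromide counter-ion carries a total charge of -1, so each complex ion is 1+.
Ligand charges: 1×pyridine (neutral), 1×ammine (neutral), 2×nitrato (-1 each); total -2. So Al + (-2) = 1+, giving Al = +3.
Ligands are named alphabetically: ammine before nitrato before pyridine.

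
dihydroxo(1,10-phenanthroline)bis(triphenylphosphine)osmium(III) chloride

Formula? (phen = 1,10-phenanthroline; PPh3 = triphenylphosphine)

Ligands: 2 hydroxo (OH, -1), 1 1,10-phenanthroline (phen, neutral), 2 triphenylphosphine (PPh3, neutral). Ligand charge sum = -2.
With Os in oxidation state +3, the complex ion is [Os...]^1+.
Charge balance with chloride (-1) requires 1 complex ion per 1 chloride.

[Os(OH)2(phen)(PPh3)2]Cl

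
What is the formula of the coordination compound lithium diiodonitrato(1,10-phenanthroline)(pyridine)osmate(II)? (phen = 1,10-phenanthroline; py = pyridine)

Li[OsI2(NO3)(phen)(py)]

Ligands: 1 nitrato (NO3, -1), 1 1,10-phenanthroline (phen, neutral), 2 iodo (I, -1), 1 pyridine (py, neutral). Ligand charge sum = -3.
Charge balance with lithium (+1) requires 1 complex ion per 1 lithium.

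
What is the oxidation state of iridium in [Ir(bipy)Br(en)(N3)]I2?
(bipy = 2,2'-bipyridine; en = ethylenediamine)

+4

2 iodide outside the brackets (-1 each) → the complex ion is 2+.
Ligand charges: 1×N3 = -1; 1×Br = -1; 1×bipy neutral; 1×en neutral; sum -2.
Ir + (-2) = 2+ ⇒ Ir is +4.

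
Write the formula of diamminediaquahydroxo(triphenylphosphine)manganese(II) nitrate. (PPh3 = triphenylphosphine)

[Mn(H2O)2(NH3)2(OH)(PPh3)]NO3

Ligands: 2 ammine (NH3, neutral), 1 hydroxo (OH, -1), 2 aqua (H2O, neutral), 1 triphenylphosphine (PPh3, neutral). Ligand charge sum = -1.
Charge balance with nitrate (-1) requires 1 complex ion per 1 nitrate.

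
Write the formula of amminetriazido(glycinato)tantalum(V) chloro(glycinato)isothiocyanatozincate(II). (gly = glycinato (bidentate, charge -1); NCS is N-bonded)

Cation [Ta…]: ligand charges -4, Ta(V) ⇒ ion charge 1+.
Anion [Zn…]: ligand charges -3, Zn(II) ⇒ ion charge 1−.
One 1+ cation balances one 1− anion.

[Ta(gly)(N3)3(NH3)][ZnCl(gly)(NCS)]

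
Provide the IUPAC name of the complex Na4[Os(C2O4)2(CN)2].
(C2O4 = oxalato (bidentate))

sodium dicyanodioxalatoosmate(II)

The 4 sodium counter-ions carry a total charge of +4, so each complex ion is 4−.
Ligand charges: 2×cyano (-1 each), 2×oxalato (-2 each); total -6. So Os + (-6) = 4−, giving Os = +2.
The complex ion is anionic, so osmium takes the -ate form osmate(II).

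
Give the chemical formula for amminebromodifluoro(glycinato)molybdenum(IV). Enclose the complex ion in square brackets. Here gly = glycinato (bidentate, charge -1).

Ligands: 1 glycinato (gly, -1), 1 bromo (Br, -1), 2 fluoro (F, -1), 1 ammine (NH3, neutral). Ligand charge sum = -4.
With Mo in oxidation state +4, the complex ion is [Mo...].

[MoBrF2(gly)(NH3)]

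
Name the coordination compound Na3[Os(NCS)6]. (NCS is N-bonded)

The 3 sodium counter-ions carry a total charge of +3, so each complex ion is 3−.
Ligand charges: 6×isothiocyanato (-1 each); total -6. So Os + (-6) = 3−, giving Os = +3.
The complex ion is anionic, so osmium takes the -ate form osmate(III).

sodium hexaisothiocyanatoosmate(III)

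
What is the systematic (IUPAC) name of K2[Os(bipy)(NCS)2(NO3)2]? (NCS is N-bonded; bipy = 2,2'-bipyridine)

potassium (2,2'-bipyridine)diisothiocyanatodinitratoosmate(II)

The 2 potassium counter-ions carry a total charge of +2, so each complex ion is 2−.
Ligand charges: 2×nitrato (-1 each), 2×isothiocyanato (-1 each), 1×2,2'-bipyridine (neutral); total -4. So Os + (-4) = 2−, giving Os = +2.
Ligands are named alphabetically: bipyridine before isothiocyanato before nitrato.
The complex ion is anionic, so osmium takes the -ate form osmate(II).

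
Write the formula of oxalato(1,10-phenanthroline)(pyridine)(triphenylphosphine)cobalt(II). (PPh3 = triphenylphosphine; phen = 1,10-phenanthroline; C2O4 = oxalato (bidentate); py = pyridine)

Ligands: 1 triphenylphosphine (PPh3, neutral), 1 1,10-phenanthroline (phen, neutral), 1 oxalato (C2O4, -2), 1 pyridine (py, neutral). Ligand charge sum = -2.
With Co in oxidation state +2, the complex ion is [Co...].

[Co(C2O4)(phen)(PPh3)(py)]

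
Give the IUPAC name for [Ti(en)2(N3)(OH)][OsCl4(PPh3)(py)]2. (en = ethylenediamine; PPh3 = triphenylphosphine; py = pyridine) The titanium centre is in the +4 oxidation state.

azidobis(ethylenediamine)hydroxotitanium(IV) tetrachloro(pyridine)(triphenylphosphine)osmate(III)

Both ions are complex: the cation is named first with the plain metal name, the anion second with the -ate form; each ion's ligands are alphabetised independently.
Ti is given as +4; the cation's ligand charges sum to -2, so the complex cation is 2+.
With 2 anions per cation, each anion must be 2/2 = 1−.
Anion: ligand charges sum to -4; for the ion to be 1−, Os = +3.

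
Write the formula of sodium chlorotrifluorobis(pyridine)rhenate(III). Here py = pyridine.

Ligands: 3 fluoro (F, -1), 1 chloro (Cl, -1), 2 pyridine (py, neutral). Ligand charge sum = -4.
With Re in oxidation state +3, the complex ion is [Re...]^1−.
Charge balance with sodium (+1) requires 1 complex ion per 1 sodium.

Na[ReClF3(py)2]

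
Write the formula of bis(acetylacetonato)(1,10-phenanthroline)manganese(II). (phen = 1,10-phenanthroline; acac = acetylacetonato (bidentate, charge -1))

Ligands: 1 1,10-phenanthroline (phen, neutral), 2 acetylacetonato (acac, -1). Ligand charge sum = -2.
With Mn in oxidation state +2, the complex ion is [Mn...].

[Mn(acac)2(phen)]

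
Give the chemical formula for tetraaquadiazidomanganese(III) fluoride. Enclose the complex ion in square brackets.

[Mn(H2O)4(N3)2]F

Ligands: 2 azido (N3, -1), 4 aqua (H2O, neutral). Ligand charge sum = -2.
With Mn in oxidation state +3, the complex ion is [Mn...]^1+.
Charge balance with fluoride (-1) requires 1 complex ion per 1 fluoride.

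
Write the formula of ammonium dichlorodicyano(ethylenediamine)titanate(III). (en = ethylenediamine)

Ligands: 2 cyano (CN, -1), 2 chloro (Cl, -1), 1 ethylenediamine (en, neutral). Ligand charge sum = -4.
With Ti in oxidation state +3, the complex ion is [Ti...]^1−.
Charge balance with ammonium (+1) requires 1 complex ion per 1 ammonium.

NH4[TiCl2(CN)2(en)]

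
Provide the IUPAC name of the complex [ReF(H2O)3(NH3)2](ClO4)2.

diamminetriaquafluororhenium(III) perchlorate

The 2 perchlorate counter-ions carry a total charge of -2, so each complex ion is 2+.
Ligand charges: 1×fluoro (-1 each), 2×ammine (neutral), 3×aqua (neutral); total -1. So Re + (-1) = 2+, giving Re = +3.
Ligands are named alphabetically: ammine before aqua before fluoro.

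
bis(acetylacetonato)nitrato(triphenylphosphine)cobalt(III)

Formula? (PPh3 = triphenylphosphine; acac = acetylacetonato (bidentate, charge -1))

Ligands: 1 triphenylphosphine (PPh3, neutral), 1 nitrato (NO3, -1), 2 acetylacetonato (acac, -1). Ligand charge sum = -3.
With Co in oxidation state +3, the complex ion is [Co...].

[Co(acac)2(NO3)(PPh3)]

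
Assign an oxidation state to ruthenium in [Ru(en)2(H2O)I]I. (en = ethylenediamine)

1 iodide outside the brackets (-1 each) → the complex ion is 1+.
Ligand charges: 1×H2O neutral; 1×I = -1; 2×en neutral; sum -1.
Ru + (-1) = 1+ ⇒ Ru is +2.

+2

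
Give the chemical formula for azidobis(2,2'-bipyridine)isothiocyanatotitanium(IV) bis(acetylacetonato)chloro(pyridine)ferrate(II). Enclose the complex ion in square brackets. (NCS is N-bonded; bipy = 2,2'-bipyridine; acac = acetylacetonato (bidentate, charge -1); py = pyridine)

Cation [Ti…]: ligand charges -2, Ti(IV) ⇒ ion charge 2+.
Anion [Fe…]: ligand charges -3, Fe(II) ⇒ ion charge 1−.
One 2+ cation requires 2 of the 1− anion.

[Ti(bipy)2(N3)(NCS)][Fe(acac)2Cl(py)]2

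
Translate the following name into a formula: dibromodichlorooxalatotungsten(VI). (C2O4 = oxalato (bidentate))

Ligands: 2 bromo (Br, -1), 2 chloro (Cl, -1), 1 oxalato (C2O4, -2). Ligand charge sum = -6.
With W in oxidation state +6, the complex ion is [W...].

[WBr2(C2O4)Cl2]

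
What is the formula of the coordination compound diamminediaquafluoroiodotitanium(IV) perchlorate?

[TiF(H2O)2I(NH3)2](ClO4)2

Ligands: 1 fluoro (F, -1), 2 ammine (NH3, neutral), 2 aqua (H2O, neutral), 1 iodo (I, -1). Ligand charge sum = -2.
With Ti in oxidation state +4, the complex ion is [Ti...]^2+.
Charge balance with perchlorate (-1) requires 1 complex ion per 2 perchlorate.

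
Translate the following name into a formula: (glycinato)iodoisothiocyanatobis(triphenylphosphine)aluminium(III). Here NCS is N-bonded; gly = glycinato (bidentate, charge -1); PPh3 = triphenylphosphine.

Ligands: 1 isothiocyanato (NCS, -1), 1 iodo (I, -1), 1 glycinato (gly, -1), 2 triphenylphosphine (PPh3, neutral). Ligand charge sum = -3.
With Al in oxidation state +3, the complex ion is [Al...].

[Al(gly)I(NCS)(PPh3)2]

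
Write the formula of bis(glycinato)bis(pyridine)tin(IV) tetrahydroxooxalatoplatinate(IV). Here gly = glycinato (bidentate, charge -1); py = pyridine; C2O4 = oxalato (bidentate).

[Sn(gly)2(py)2][Pt(C2O4)(OH)4]

Cation [Sn…]: ligand charges -2, Sn(IV) ⇒ ion charge 2+.
Anion [Pt…]: ligand charges -6, Pt(IV) ⇒ ion charge 2−.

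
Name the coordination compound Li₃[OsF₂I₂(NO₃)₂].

lithium difluorodiiododinitratoosmate(III)

The 3 lithium counter-ions carry a total charge of +3, so each complex ion is 3−.
Ligand charges: 2×fluoro (-1 each), 2×iodo (-1 each), 2×nitrato (-1 each); total -6. So Os + (-6) = 3−, giving Os = +3.
Ligands are named alphabetically: fluoro before iodo before nitrato.
The complex ion is anionic, so osmium takes the -ate form osmate(III).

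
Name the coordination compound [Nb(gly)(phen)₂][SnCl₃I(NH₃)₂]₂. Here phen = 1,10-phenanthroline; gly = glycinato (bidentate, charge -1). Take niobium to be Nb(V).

Both ions are complex: the cation is named first with the plain metal name, the anion second with the -ate form; each ion's ligands are alphabetised independently.
Nb is given as +5; the cation's ligand charges sum to -1, so the complex cation is 4+.
With 2 anions per cation, each anion must be 4/2 = 2−.
Anion: ligand charges sum to -4; for the ion to be 2−, Sn = +2.

(glycinato)bis(1,10-phenanthroline)niobium(V) diamminetrichloroiodostannate(II)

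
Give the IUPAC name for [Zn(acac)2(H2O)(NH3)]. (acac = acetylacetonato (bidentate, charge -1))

bis(acetylacetonato)ammineaquazinc(II)

There is no counter-ion, so the complex is neutral overall.
Ligand charges: 2×acetylacetonato (-1 each), 1×ammine (neutral), 1×aqua (neutral); total -2. So Zn + (-2) = 0, giving Zn = +2.
Ligands are named alphabetically: acetylacetonato before ammine before aqua.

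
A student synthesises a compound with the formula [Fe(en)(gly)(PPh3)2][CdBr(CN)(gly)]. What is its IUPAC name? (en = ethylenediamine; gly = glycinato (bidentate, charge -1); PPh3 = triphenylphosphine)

(ethylenediamine)(glycinato)bis(triphenylphosphine)iron(II) bromocyano(glycinato)cadmate(II)

Both ions are complex: the cation is named first with the plain metal name, the anion second with the -ate form; each ion's ligands are alphabetised independently.
Cadmium is always +2 in its complexes; the anion's ligand charges sum to -3, so the complex anion is 1−.
A 1:1 salt means the cation carries the equal and opposite charge, 1+.
Cation: ligand charges sum to -1; for the ion to be 1+, Fe = +2.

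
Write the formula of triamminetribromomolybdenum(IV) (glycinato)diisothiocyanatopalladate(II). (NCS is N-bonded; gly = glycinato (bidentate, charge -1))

Cation [Mo…]: ligand charges -3, Mo(IV) ⇒ ion charge 1+.
Anion [Pd…]: ligand charges -3, Pd(II) ⇒ ion charge 1−.
One 1+ cation balances one 1− anion.

[MoBr3(NH3)3][Pd(gly)(NCS)2]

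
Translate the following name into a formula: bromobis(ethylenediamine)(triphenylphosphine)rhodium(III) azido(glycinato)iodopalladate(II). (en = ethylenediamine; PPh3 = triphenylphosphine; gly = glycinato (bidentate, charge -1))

Cation [Rh…]: ligand charges -1, Rh(III) ⇒ ion charge 2+.
Anion [Pd…]: ligand charges -3, Pd(II) ⇒ ion charge 1−.
One 2+ cation requires 2 of the 1− anion.

[RhBr(en)2(PPh3)][Pd(gly)I(N3)]2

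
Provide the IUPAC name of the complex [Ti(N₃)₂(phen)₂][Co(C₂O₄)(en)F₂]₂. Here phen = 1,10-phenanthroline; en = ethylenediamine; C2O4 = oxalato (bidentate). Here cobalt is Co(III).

diazidobis(1,10-phenanthroline)titanium(IV) (ethylenediamine)difluorooxalatocobaltate(III)

Co is given as +3; the anion's ligand charges sum to -4, so the complex anion is 1−.
With 2 anions per cation, the cation must be 2×1 = 2+.
Cation: ligand charges sum to -2; for the ion to be 2+, Ti = +4.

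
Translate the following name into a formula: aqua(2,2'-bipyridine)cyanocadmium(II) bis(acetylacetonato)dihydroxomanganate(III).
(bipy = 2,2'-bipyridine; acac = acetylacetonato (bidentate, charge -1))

Cation [Cd…]: ligand charges -1, Cd(II) ⇒ ion charge 1+.
Anion [Mn…]: ligand charges -4, Mn(III) ⇒ ion charge 1−.

[Cd(bipy)(CN)(H2O)][Mn(acac)2(OH)2]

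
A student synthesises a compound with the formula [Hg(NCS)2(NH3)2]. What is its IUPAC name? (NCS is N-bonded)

There is no counter-ion, so the complex is neutral overall.
Ligand charges: 2×ammine (neutral), 2×isothiocyanato (-1 each); total -2. So Hg + (-2) = 0, giving Hg = +2.
Ligands are named alphabetically: ammine before isothiocyanato.

diamminediisothiocyanatomercury(II)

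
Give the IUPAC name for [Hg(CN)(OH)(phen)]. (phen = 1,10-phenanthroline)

There is no counter-ion, so the complex is neutral overall.
Ligand charges: 1×cyano (-1 each), 1×hydroxo (-1 each), 1×1,10-phenanthroline (neutral); total -2. So Hg + (-2) = 0, giving Hg = +2.
Ligands are named alphabetically: cyano before hydroxo before phenanthroline.

cyanohydroxo(1,10-phenanthroline)mercury(II)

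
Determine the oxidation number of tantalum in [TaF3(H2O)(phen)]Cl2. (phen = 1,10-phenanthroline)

2 chloride outside the brackets (-1 each) → the complex ion is 2+.
Ligand charges: 1×phen neutral; 3×F = -3; 1×H2O neutral; sum -3.
Ta + (-3) = 2+ ⇒ Ta is +5.

+5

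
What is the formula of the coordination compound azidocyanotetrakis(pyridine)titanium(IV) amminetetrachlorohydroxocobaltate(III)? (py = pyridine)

[Ti(CN)(N3)(py)4][CoCl4(NH3)(OH)]

Cation [Ti…]: ligand charges -2, Ti(IV) ⇒ ion charge 2+.
Anion [Co…]: ligand charges -5, Co(III) ⇒ ion charge 2−.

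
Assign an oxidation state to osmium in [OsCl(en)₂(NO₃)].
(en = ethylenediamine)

No counter-ion: the bracketed complex is neutral.
Ligand charges: 1×Cl = -1; 2×en neutral; 1×NO3 = -1; sum -2.
Os + (-2) = 0 ⇒ Os is +2.

+2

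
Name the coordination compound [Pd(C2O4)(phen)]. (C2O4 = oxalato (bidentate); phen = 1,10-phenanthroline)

There is no counter-ion, so the complex is neutral overall.
Ligand charges: 1×oxalato (-2 each), 1×1,10-phenanthroline (neutral); total -2. So Pd + (-2) = 0, giving Pd = +2.
Ligands are named alphabetically: oxalato before phenanthroline.

oxalato(1,10-phenanthroline)palladium(II)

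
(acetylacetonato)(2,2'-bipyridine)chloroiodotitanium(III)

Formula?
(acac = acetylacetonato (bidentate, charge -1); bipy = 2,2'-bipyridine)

Ligands: 1 chloro (Cl, -1), 1 acetylacetonato (acac, -1), 1 iodo (I, -1), 1 2,2'-bipyridine (bipy, neutral). Ligand charge sum = -3.
With Ti in oxidation state +3, the complex ion is [Ti...].

[Ti(acac)(bipy)ClI]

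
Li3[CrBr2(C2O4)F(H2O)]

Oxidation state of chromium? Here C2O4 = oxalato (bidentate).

+2

3 lithium outside the brackets (+1 each) → the complex ion is 3−.
Ligand charges: 1×C2O4 = -2; 1×H2O neutral; 1×F = -1; 2×Br = -2; sum -5.
Cr + (-5) = 3− ⇒ Cr is +2.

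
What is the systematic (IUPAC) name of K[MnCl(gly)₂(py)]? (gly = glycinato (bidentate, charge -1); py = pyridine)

The 1 potassium counter-ion carries a total charge of +1, so each complex ion is 1−.
Ligand charges: 1×chloro (-1 each), 2×glycinato (-1 each), 1×pyridine (neutral); total -3. So Mn + (-3) = 1−, giving Mn = +2.
Ligands are named alphabetically: chloro before glycinato before pyridine.
The complex ion is anionic, so manganese takes the -ate form manganate(II).

potassium chlorobis(glycinato)(pyridine)manganate(II)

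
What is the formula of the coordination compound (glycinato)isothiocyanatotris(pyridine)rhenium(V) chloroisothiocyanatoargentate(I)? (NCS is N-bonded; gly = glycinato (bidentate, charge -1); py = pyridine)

[Re(gly)(NCS)(py)3][AgCl(NCS)]3

Cation [Re…]: ligand charges -2, Re(V) ⇒ ion charge 3+.
Anion [Ag…]: ligand charges -2, Ag(I) ⇒ ion charge 1−.
One 3+ cation requires 3 of the 1− anion.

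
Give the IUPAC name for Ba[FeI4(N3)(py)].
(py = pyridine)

The 1 barium counter-ion carries a total charge of +2, so each complex ion is 2−.
Ligand charges: 1×azido (-1 each), 1×pyridine (neutral), 4×iodo (-1 each); total -5. So Fe + (-5) = 2−, giving Fe = +3.
The complex ion is anionic, so iron takes the -ate form ferrate(III).

barium azidotetraiodo(pyridine)ferrate(III)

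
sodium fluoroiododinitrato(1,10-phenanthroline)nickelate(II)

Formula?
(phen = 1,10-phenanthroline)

Ligands: 1 iodo (I, -1), 1 fluoro (F, -1), 1 1,10-phenanthroline (phen, neutral), 2 nitrato (NO3, -1). Ligand charge sum = -4.
With Ni in oxidation state +2, the complex ion is [Ni...]^2−.
Charge balance with sodium (+1) requires 1 complex ion per 2 sodium.

Na2[NiFI(NO3)2(phen)]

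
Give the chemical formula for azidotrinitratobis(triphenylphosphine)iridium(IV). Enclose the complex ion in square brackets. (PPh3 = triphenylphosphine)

[Ir(N3)(NO3)3(PPh3)2]

Ligands: 1 azido (N3, -1), 3 nitrato (NO3, -1), 2 triphenylphosphine (PPh3, neutral). Ligand charge sum = -4.
With Ir in oxidation state +4, the complex ion is [Ir...].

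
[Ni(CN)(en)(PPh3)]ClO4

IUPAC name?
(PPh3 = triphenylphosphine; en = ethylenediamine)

The 1 perchlorate counter-ion carries a total charge of -1, so each complex ion is 1+.
Ligand charges: 1×cyano (-1 each), 1×triphenylphosphine (neutral), 1×ethylenediamine (neutral); total -1. So Ni + (-1) = 1+, giving Ni = +2.
Ligands are named alphabetically: cyano before ethylenediamine before triphenylphosphine.

cyano(ethylenediamine)(triphenylphosphine)nickel(II) perchlorate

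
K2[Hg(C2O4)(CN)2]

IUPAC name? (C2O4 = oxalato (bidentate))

potassium dicyanooxalatomercurate(II)

The 2 potassium counter-ions carry a total charge of +2, so each complex ion is 2−.
Ligand charges: 1×oxalato (-2 each), 2×cyano (-1 each); total -4. So Hg + (-4) = 2−, giving Hg = +2.
Ligands are named alphabetically: cyano before oxalato.
The complex ion is anionic, so mercury takes the -ate form mercurate(II).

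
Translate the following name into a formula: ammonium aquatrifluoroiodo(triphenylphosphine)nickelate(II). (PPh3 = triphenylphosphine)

Ligands: 1 triphenylphosphine (PPh3, neutral), 1 aqua (H2O, neutral), 1 iodo (I, -1), 3 fluoro (F, -1). Ligand charge sum = -4.
With Ni in oxidation state +2, the complex ion is [Ni...]^2−.
Charge balance with ammonium (+1) requires 1 complex ion per 2 ammonium.

(NH4)2[NiF3(H2O)I(PPh3)]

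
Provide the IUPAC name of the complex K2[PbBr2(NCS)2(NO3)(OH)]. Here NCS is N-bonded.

potassium dibromohydroxodiisothiocyanatonitratoplumbate(IV)

The 2 potassium counter-ions carry a total charge of +2, so each complex ion is 2−.
Ligand charges: 1×hydroxo (-1 each), 2×isothiocyanato (-1 each), 2×bromo (-1 each), 1×nitrato (-1 each); total -6. So Pb + (-6) = 2−, giving Pb = +4.
The complex ion is anionic, so lead takes the -ate form plumbate(IV).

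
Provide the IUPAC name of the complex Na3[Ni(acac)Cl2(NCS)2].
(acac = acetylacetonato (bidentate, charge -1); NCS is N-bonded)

sodium (acetylacetonato)dichlorodiisothiocyanatonickelate(II)

The 3 sodium counter-ions carry a total charge of +3, so each complex ion is 3−.
Ligand charges: 1×acetylacetonato (-1 each), 2×isothiocyanato (-1 each), 2×chloro (-1 each); total -5. So Ni + (-5) = 3−, giving Ni = +2.
Ligands are named alphabetically: acetylacetonato before chloro before isothiocyanato.
The complex ion is anionic, so nickel takes the -ate form nickelate(II).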